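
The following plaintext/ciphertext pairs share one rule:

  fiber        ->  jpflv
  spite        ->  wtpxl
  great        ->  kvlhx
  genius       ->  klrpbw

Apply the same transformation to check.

gllgo

The shift depends on letter class: consonant f→j is +4, but vowel i→p is +7. Two shifts are in play — +7 for a/e/i/o/u, +4 for every other letter.
Applying it to check: c(cons)+4=g, h(cons)+4=l, e(vowel)+7=l, c(cons)+4=g, k(cons)+4=o.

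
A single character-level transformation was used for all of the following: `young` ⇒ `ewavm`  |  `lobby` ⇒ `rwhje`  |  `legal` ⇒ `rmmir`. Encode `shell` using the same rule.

The shifts repeat in a cycle of length 2: positions 0,1,… shift by +6, +8, then the pattern repeats.
For shell: s+6=y, h+8=p, e+6=k, l+8=t, l+6=r.

ypktr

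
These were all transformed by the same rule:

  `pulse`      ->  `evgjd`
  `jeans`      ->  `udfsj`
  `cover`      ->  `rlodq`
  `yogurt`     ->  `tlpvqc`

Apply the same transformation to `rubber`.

qvyydq

p(15)→e(4) and u(20)→v(21) fit y≡19x+5 (mod 26); the inverse of 19 mod 26 is 11. Treating letters as 0–25, the rule is x ↦ 19x + 5 (mod 26).
Applying it to rubber: r(17)→19·17+5≡16=q; u(20)→19·20+5≡21=v; b(1)→19·1+5≡24=y; b(1)→19·1+5≡24=y; e(4)→19·4+5≡3=d; r(17)→19·17+5≡16=q (all mod 26).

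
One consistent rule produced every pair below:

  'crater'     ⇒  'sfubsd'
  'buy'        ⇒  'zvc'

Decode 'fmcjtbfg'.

The output letters match the input read backwards, each shifted +1: crater reversed is retarc. Two steps: reverse the string, then apply a Caesar shift of +1.
Reversing it on fmcjtbfg: shift back: f−1=e, m−1=l, c−1=b, j−1=i, t−1=s, b−1=a, f−1=e, g−1=f → elbisaef; then reverse → feasible.

feasible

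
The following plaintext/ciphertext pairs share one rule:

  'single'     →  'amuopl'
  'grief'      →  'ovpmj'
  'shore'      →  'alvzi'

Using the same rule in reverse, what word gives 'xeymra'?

parent

A repeating key of period 3 is used — shifts +8, +4, +7 over and over.
Reversing it on xeymra: x−8=p, e−4=a, y−7=r, m−8=e, r−4=n, a−7=t.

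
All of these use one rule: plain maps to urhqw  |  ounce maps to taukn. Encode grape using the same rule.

In plain: p→u is +5, l→r is +6, a→h is +7, i→q is +8 — the shift increases by 1 each position. Each letter shifts forward by (position + 5), i.e. 5, 6, 7, … — the shift grows by one for each successive letter.
For grape: g+5=l, r+6=x, a+7=h, p+8=x, e+9=n.

lxhxn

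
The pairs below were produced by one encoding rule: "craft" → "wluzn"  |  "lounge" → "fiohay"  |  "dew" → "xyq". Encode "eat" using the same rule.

yun

Each letter is shifted forward by 20 in the alphabet (a Caesar shift of +20).
Applying it to eat: e+20=y, a+20=u, t+20=n.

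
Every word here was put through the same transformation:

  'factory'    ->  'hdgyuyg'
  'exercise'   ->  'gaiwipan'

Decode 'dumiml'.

bridge

Letter i (0-indexed) is shifted by i+2, so successive shifts are 2, 3, 4, ….
Decoding dumiml: d−2=b, u−3=r, m−4=i, i−5=d, m−6=g, l−7=e.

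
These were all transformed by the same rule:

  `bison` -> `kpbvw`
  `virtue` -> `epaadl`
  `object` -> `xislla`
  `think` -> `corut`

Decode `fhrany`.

waiter

A repeating key of period 2 is used — shifts +9, +7 over and over.
Undoing it on fhrany: f−9=w, h−7=a, r−9=i, a−7=t, n−9=e, y−7=r.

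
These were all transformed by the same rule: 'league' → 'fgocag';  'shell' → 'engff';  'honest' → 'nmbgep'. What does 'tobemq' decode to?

ransom

l(11)→f(5) and e(4)→g(6) fit y≡11x+14 (mod 26); the inverse of 11 mod 26 is 19. Treating letters as 0–25, the rule is x ↦ 11x + 14 (mod 26).
Reversing it on tobemq: t(19)→19·(19−14)≡17=r; o(14)→19·(14−14)≡0=a; b(1)→19·(1−14)≡13=n; e(4)→19·(4−14)≡18=s; m(12)→19·(12−14)≡14=o; q(16)→19·(16−14)≡12=m (all mod 26).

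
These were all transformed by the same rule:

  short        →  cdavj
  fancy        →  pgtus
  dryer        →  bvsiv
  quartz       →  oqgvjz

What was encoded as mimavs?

Treating letters as 0–25, the rule is x ↦ 7x + 6 (mod 26).
Decoding mimavs: m(12)→15·(12−6)≡12=m; i(8)→15·(8−6)≡4=e; m(12)→15·(12−6)≡12=m; a(0)→15·(0−6)≡14=o; v(21)→15·(21−6)≡17=r; s(18)→15·(18−6)≡24=y (all mod 26).

memory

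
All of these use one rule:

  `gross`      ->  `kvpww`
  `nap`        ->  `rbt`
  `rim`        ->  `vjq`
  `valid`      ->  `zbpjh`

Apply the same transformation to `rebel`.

vfffp

The shift depends on letter class: consonant g→k is +4, but vowel o→p is +1. Vowels shift forward by 1 and consonants shift forward by 4.
On rebel: r(cons)+4=v, e(vowel)+1=f, b(cons)+4=f, e(vowel)+1=f, l(cons)+4=p.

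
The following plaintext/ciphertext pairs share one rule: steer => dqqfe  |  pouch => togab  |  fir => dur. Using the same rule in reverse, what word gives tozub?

The output letters match the input read backwards, each shifted +12: steer reversed is reets. The word is reversed, then every letter is shifted forward by 12.
Decoding tozub: shift back: t−12=h, o−12=c, z−12=n, u−12=i, b−12=p → hcnip; then reverse → pinch.

pinch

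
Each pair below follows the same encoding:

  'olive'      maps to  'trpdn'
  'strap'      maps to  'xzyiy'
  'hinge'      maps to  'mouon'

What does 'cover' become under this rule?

hucma

In olive: o→t is +5, l→r is +6, i→p is +7, v→d is +8 — the shift increases by 1 each position. Letter i (0-indexed) is shifted by i+5, so successive shifts are 5, 6, 7, ….
On cover: c+5=h, o+6=u, v+7=c, e+8=m, r+9=a.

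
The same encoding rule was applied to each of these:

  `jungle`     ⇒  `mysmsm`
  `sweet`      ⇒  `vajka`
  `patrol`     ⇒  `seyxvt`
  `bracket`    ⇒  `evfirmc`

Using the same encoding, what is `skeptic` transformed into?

vojvaql

Letter i (0-indexed) is shifted by i+3, so successive shifts are 3, 4, 5, ….
Applying it to skeptic: s+3=v, k+4=o, e+5=j, p+6=v, t+7=a, i+8=q, c+9=l.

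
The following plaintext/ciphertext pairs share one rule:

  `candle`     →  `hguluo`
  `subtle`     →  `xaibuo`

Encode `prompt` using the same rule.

uxvuyd

In candle: c→h is +5, a→g is +6, n→u is +7, d→l is +8 — the shift increases by 1 each position. The shift increases by 1 at each position, starting from +5: 5, 6, 7, ….
On prompt: p+5=u, r+6=x, o+7=v, m+8=u, p+9=y, t+10=d.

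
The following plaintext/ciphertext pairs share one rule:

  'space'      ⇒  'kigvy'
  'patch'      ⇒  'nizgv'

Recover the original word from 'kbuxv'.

prove

The output letters match the input read backwards, each shifted +6: space reversed is ecaps. The word is reversed, then every letter is shifted forward by 6.
Undoing it on kbuxv: shift back: k−6=e, b−6=v, u−6=o, x−6=r, v−6=p → evorp; then reverse → prove.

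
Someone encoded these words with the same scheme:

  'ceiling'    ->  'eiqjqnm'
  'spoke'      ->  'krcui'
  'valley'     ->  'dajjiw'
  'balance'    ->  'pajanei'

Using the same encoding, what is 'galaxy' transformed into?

c(2)→e(4) and e(4)→i(8) fit y≡15x+0 (mod 26); the inverse of 15 mod 26 is 7. This is an affine cipher: with a=0,…,z=25, each position x becomes (15x+0) mod 26.
Applying it to galaxy: g(6)→15·6+0≡12=m; a(0)→15·0+0≡0=a; l(11)→15·11+0≡9=j; a(0)→15·0+0≡0=a; x(23)→15·23+0≡7=h; y(24)→15·24+0≡22=w (all mod 26).

majahw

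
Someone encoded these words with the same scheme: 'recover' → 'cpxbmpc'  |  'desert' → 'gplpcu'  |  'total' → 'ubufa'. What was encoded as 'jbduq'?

r(17)→c(2) and e(4)→p(15) fit y≡9x+5 (mod 26); the inverse of 9 mod 26 is 3. This is an affine cipher: with a=0,…,z=25, each position x becomes (9x+5) mod 26.
Decoding jbduq: j(9)→3·(9−5)≡12=m; b(1)→3·(1−5)≡14=o; d(3)→3·(3−5)≡20=u; u(20)→3·(20−5)≡19=t; q(16)→3·(16−5)≡7=h (all mod 26).

mouth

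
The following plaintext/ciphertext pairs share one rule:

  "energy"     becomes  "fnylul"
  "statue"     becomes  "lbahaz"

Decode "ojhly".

reach

The output letters match the input read backwards, each shifted +7: energy reversed is ygrene. Two steps: reverse the string, then apply a Caesar shift of +7.
Undoing it on ojhly: shift back: o−7=h, j−7=c, h−7=a, l−7=e, y−7=r → hcaer; then reverse → reach.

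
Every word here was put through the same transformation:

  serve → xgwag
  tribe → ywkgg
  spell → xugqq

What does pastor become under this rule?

The rule splits by letter class: vowels +2, consonants +5.
For pastor: p(cons)+5=u, a(vowel)+2=c, s(cons)+5=x, t(cons)+5=y, o(vowel)+2=q, r(cons)+5=w.

ucxyqw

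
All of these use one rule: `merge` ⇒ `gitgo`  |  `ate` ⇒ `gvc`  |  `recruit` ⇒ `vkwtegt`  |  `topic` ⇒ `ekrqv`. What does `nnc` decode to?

Two steps: reverse the string, then apply a Caesar shift of +2.
Decoding nnc: shift back: n−2=l, n−2=l, c−2=a → lla; then reverse → all.

all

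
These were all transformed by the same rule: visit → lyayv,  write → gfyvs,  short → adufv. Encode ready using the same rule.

fsmxw

Treating letters as 0–25, the rule is x ↦ 21x + 12 (mod 26).
For ready: r(17)→21·17+12≡5=f; e(4)→21·4+12≡18=s; a(0)→21·0+12≡12=m; d(3)→21·3+12≡23=x; y(24)→21·24+12≡22=w (all mod 26).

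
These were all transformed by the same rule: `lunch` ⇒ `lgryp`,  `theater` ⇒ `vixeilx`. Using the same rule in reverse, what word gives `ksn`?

jog

The word is reversed, then every letter is shifted forward by 4.
Reversing it on ksn: shift back: k−4=g, s−4=o, n−4=j → goj; then reverse → jog.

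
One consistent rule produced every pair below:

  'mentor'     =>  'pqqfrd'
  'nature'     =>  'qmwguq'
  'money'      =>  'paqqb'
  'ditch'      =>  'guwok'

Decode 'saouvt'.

polish

It's a Vigenère-style cipher with numeric key [3,12]: position i shifts by key[i mod 2].
Decoding saouvt: s−3=p, a−12=o, o−3=l, u−12=i, v−3=s, t−12=h.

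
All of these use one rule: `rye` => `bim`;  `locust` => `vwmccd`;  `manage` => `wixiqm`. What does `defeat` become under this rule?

nmpmid

The shift depends on letter class: consonant r→b is +10, but vowel e→m is +8. The rule splits by letter class: vowels +8, consonants +10.
For defeat: d(cons)+10=n, e(vowel)+8=m, f(cons)+10=p, e(vowel)+8=m, a(vowel)+8=i, t(cons)+10=d.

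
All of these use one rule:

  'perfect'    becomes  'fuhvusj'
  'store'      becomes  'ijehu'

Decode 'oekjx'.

youth

Compare letters: p→f is +16, e→u is +16, r→h is +16 — a constant shift. This is a Caesar cipher with shift 16.
Reversing it on oekjx: o−16=y, e−16=o, k−16=u, j−16=t, x−16=h.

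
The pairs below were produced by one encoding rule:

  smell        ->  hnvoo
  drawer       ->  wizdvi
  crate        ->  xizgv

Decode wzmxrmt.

dancing

Each pair mirrors across the alphabet (s↔h, m↔n, e↔v): positions sum to 25. Each letter is replaced by its mirror in the alphabet: a↔z, b↔y, c↔x, and so on (the Atbash cipher).
Decoding wzmxrmt: w↔d, z↔a, m↔n, x↔c, r↔i, m↔n, t↔g.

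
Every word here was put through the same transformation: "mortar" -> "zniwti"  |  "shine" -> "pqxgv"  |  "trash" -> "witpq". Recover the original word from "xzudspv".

Treating letters as 0–25, the rule is x ↦ 7x + 19 (mod 26).
Reversing it on xzudspv: x(23)→15·(23−19)≡8=i; z(25)→15·(25−19)≡12=m; u(20)→15·(20−19)≡15=p; d(3)→15·(3−19)≡20=u; s(18)→15·(18−19)≡11=l; p(15)→15·(15−19)≡18=s; v(21)→15·(21−19)≡4=e (all mod 26).

impulse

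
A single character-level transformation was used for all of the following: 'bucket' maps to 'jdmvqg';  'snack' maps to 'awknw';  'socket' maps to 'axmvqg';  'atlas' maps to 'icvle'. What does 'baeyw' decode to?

Each letter shifts forward by (position + 8), i.e. 8, 9, 10, … — the shift grows by one for each successive letter.
Reversing it on baeyw: b−8=t, a−9=r, e−10=u, y−11=n, w−12=k.

trunk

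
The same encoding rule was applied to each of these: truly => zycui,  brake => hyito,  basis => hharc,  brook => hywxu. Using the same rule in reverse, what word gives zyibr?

In truly: t→z is +6, r→y is +7, u→c is +8, l→u is +9 — the shift increases by 1 each position. The shift increases by 1 at each position, starting from +6: 6, 7, 8, ….
Undoing it on zyibr: z−6=t, y−7=r, i−8=a, b−9=s, r−10=h.

trash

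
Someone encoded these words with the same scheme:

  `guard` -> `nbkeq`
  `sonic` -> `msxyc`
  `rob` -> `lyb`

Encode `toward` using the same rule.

nbkgyd

Read the word backwards and shift each letter +10.
On toward: reverse → drawot; then shift: d+10=n, r+10=b, a+10=k, w+10=g, o+10=y, t+10=d.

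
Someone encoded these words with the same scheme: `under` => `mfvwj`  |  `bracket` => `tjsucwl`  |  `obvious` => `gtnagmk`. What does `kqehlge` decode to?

Compare letters: u→m is +18, n→f is +18, d→v is +18 — a constant shift. It's a constant shift of +18 (ROT18).
Decoding kqehlge: k−18=s, q−18=y, e−18=m, h−18=p, l−18=t, g−18=o, e−18=m.

symptom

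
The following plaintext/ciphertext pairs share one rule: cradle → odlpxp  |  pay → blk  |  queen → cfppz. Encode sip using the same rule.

Vowels shift forward by 11 and consonants shift forward by 12.
For sip: s(cons)+12=e, i(vowel)+11=t, p(cons)+12=b.

etb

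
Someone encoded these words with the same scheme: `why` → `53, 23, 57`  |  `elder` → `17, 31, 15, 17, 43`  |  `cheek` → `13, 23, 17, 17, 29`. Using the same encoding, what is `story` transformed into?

Each letter becomes 2×(its alphabet position, a=1..z=26) + 7.
For story: s=19→45, t=20→47, o=15→37, r=18→43, y=25→57.

45, 47, 37, 43, 57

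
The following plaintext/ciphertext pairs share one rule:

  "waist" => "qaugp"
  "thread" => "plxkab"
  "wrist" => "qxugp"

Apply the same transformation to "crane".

sxank

w(22)→q(16) and a(0)→a(0) fit y≡9x+0 (mod 26); the inverse of 9 mod 26 is 3. This is an affine cipher: with a=0,…,z=25, each position x becomes (9x+0) mod 26.
For crane: c(2)→9·2+0≡18=s; r(17)→9·17+0≡23=x; a(0)→9·0+0≡0=a; n(13)→9·13+0≡13=n; e(4)→9·4+0≡10=k (all mod 26).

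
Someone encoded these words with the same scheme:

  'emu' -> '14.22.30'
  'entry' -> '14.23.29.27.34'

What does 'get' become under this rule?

Each letter is replaced by its alphabet position (a=1..z=26) + 9.
Applying it to get: g=7→16, e=5→14, t=20→29.

16.14.29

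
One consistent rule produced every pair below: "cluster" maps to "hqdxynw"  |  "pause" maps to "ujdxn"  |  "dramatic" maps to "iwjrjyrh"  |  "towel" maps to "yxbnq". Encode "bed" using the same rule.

The shift depends on letter class: consonant c→h is +5, but vowel u→d is +9. Vowels shift forward by 9 and consonants shift forward by 5.
On bed: b(cons)+5=g, e(vowel)+9=n, d(cons)+5=i.

gni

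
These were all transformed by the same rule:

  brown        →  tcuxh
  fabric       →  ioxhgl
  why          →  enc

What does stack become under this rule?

The output letters match the input read backwards, each shifted +6: brown reversed is nworb. Read the word backwards and shift each letter +6.
Applying it to stack: reverse → kcats; then shift: k+6=q, c+6=i, a+6=g, t+6=z, s+6=y.

qigzy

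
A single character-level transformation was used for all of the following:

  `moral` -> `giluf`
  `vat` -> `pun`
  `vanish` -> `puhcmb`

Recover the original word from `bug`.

It's a constant shift of +20 (ROT20).
Reversing it on bug: b−20=h, u−20=a, g−20=m.

ham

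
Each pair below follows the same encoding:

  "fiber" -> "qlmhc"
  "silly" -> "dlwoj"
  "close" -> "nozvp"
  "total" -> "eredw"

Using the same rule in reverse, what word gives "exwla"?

tulip

Shifts by position in fiber: pos 0: f→q (+11), pos 1: i→l (+3), pos 2: b→m (+11), pos 3: e→h (+3) — repeating every 2. It's a Vigenère-style cipher with numeric key [11,3]: position i shifts by key[i mod 2].
Decoding exwla: e−11=t, x−3=u, w−11=l, l−3=i, a−11=p.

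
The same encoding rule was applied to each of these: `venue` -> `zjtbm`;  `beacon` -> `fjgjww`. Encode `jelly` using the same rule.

In venue: v→z is +4, e→j is +5, n→t is +6, u→b is +7 — the shift increases by 1 each position. The shift increases by 1 at each position, starting from +4: 4, 5, 6, ….
On jelly: j+4=n, e+5=j, l+6=r, l+7=s, y+8=g.

njrsg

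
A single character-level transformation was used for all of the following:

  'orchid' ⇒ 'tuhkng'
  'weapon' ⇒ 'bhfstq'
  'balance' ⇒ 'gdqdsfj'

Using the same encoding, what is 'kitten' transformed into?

Shifts by position in orchid: pos 0: o→t (+5), pos 1: r→u (+3), pos 2: c→h (+5), pos 3: h→k (+3) — repeating every 2. It's a Vigenère-style cipher with numeric key [5,3]: position i shifts by key[i mod 2].
For kitten: k+5=p, i+3=l, t+5=y, t+3=w, e+5=j, n+3=q.

plywjq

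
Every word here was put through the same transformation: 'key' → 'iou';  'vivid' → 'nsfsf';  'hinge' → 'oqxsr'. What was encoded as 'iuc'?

sky

The word is reversed, then every letter is shifted forward by 10.
Decoding iuc: shift back: i−10=y, u−10=k, c−10=s → yks; then reverse → sky.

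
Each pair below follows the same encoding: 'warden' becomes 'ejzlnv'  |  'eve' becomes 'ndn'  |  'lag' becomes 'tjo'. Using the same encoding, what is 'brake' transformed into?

Two shifts are in play — +9 for a/e/i/o/u, +8 for every other letter.
For brake: b(cons)+8=j, r(cons)+8=z, a(vowel)+9=j, k(cons)+8=s, e(vowel)+9=n.

jzjsn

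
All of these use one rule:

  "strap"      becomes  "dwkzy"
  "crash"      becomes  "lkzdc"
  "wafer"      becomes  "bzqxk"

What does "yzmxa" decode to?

s(18)→d(3) and t(19)→w(22) fit y≡19x+25 (mod 26); the inverse of 19 mod 26 is 11. Treating letters as 0–25, the rule is x ↦ 19x + 25 (mod 26).
Decoding yzmxa: y(24)→11·(24−25)≡15=p; z(25)→11·(25−25)≡0=a; m(12)→11·(12−25)≡13=n; x(23)→11·(23−25)≡4=e; a(0)→11·(0−25)≡11=l (all mod 26).

panel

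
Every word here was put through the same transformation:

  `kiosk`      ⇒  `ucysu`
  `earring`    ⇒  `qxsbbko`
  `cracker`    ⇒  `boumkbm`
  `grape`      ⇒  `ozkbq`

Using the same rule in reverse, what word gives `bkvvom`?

cellar

The output letters match the input read backwards, each shifted +10: kiosk reversed is ksoik. Two steps: reverse the string, then apply a Caesar shift of +10.
Decoding bkvvom: shift back: b−10=r, k−10=a, v−10=l, v−10=l, o−10=e, m−10=c → rallec; then reverse → cellar.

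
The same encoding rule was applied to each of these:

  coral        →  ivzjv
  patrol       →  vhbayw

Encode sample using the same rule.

Letter i (0-indexed) is shifted by i+6, so successive shifts are 6, 7, 8, ….
On sample: s+6=y, a+7=h, m+8=u, p+9=y, l+10=v, e+11=p.

yhuyvp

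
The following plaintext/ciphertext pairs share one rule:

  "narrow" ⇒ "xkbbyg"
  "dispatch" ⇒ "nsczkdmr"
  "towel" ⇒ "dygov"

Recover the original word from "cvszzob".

Compare letters: n→x is +10, a→k is +10, r→b is +10 — a constant shift. Each letter is shifted forward by 10 in the alphabet (a Caesar shift of +10).
Decoding cvszzob: c−10=s, v−10=l, s−10=i, z−10=p, z−10=p, o−10=e, b−10=r.

slipper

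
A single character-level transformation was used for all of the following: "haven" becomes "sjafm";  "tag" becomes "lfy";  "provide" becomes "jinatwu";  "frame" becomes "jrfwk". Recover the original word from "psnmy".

think

The output letters match the input read backwards, each shifted +5: haven reversed is nevah. Read the word backwards and shift each letter +5.
Reversing it on psnmy: shift back: p−5=k, s−5=n, n−5=i, m−5=h, y−5=t → kniht; then reverse → think.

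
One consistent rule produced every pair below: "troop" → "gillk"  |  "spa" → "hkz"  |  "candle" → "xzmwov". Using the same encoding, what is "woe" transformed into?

Each pair mirrors across the alphabet (t↔g, r↔i, o↔l): positions sum to 25. This is the alphabet-reversal cipher (Atbash): a becomes z, b becomes y, etc.
Applying it to woe: w↔d, o↔l, e↔v.

dlv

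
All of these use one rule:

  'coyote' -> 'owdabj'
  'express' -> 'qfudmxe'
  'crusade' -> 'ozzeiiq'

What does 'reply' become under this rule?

The shifts repeat in a cycle of length 3: positions 0,1,… shift by +12, +8, +5, then the pattern repeats.
For reply: r+12=d, e+8=m, p+5=u, l+12=x, y+8=g.

dmuxg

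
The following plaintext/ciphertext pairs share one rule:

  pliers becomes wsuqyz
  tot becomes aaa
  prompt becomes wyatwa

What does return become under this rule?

yqagyu

The shift depends on letter class: consonant p→w is +7, but vowel i→u is +12. Vowels shift forward by 12 and consonants shift forward by 7.
On return: r(cons)+7=y, e(vowel)+12=q, t(cons)+7=a, u(vowel)+12=g, r(cons)+7=y, n(cons)+7=u.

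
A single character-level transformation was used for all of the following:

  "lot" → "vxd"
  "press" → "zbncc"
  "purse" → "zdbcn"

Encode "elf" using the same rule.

The shift depends on letter class: consonant l→v is +10, but vowel o→x is +9. Two shifts are in play — +9 for a/e/i/o/u, +10 for every other letter.
For elf: e(vowel)+9=n, l(cons)+10=v, f(cons)+10=p.

nvp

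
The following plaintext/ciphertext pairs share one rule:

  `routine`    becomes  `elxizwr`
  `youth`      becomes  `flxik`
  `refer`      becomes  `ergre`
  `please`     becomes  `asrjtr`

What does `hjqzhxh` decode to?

r(17)→e(4) and o(14)→l(11) fit y≡15x+9 (mod 26); the inverse of 15 mod 26 is 7. This is an affine cipher: with a=0,…,z=25, each position x becomes (15x+9) mod 26.
Reversing it on hjqzhxh: h(7)→7·(7−9)≡12=m; j(9)→7·(9−9)≡0=a; q(16)→7·(16−9)≡23=x; z(25)→7·(25−9)≡8=i; h(7)→7·(7−9)≡12=m; x(23)→7·(23−9)≡20=u; h(7)→7·(7−9)≡12=m (all mod 26).

maximum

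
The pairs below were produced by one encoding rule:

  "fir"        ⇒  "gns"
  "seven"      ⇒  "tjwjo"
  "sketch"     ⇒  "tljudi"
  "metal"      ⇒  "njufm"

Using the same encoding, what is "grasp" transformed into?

The shift depends on letter class: consonant f→g is +1, but vowel i→n is +5. Vowels shift forward by 5 and consonants shift forward by 1.
For grasp: g(cons)+1=h, r(cons)+1=s, a(vowel)+5=f, s(cons)+1=t, p(cons)+1=q.

hsftq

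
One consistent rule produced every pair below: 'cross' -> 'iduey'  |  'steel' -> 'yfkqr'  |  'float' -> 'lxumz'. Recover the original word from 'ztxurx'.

thrill

Shifts by position in cross: pos 0: c→i (+6), pos 1: r→d (+12), pos 2: o→u (+6), pos 3: s→e (+12) — repeating every 2. It's a Vigenère-style cipher with numeric key [6,12]: position i shifts by key[i mod 2].
Undoing it on ztxurx: z−6=t, t−12=h, x−6=r, u−12=i, r−6=l, x−12=l.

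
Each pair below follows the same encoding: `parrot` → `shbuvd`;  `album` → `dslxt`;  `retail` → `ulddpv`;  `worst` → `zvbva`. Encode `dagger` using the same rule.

ghqjlb

Shifts by position in parrot: pos 0: p→s (+3), pos 1: a→h (+7), pos 2: r→b (+10), pos 3: r→u (+3), pos 4: o→v (+7), pos 5: t→d (+10) — repeating every 3. It's a Vigenère-style cipher with numeric key [3,7,10]: position i shifts by key[i mod 3].
For dagger: d+3=g, a+7=h, g+10=q, g+3=j, e+7=l, r+10=b.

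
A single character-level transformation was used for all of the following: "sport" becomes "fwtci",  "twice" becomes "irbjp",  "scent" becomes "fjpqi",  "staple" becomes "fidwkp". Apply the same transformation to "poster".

wtfipc

s(18)→f(5) and p(15)→w(22) fit y≡3x+3 (mod 26); the inverse of 3 mod 26 is 9. Each letter's alphabet position (a=0..z=25) is mapped through 3·x+3 mod 26 — an affine cipher.
For poster: p(15)→3·15+3≡22=w; o(14)→3·14+3≡19=t; s(18)→3·18+3≡5=f; t(19)→3·19+3≡8=i; e(4)→3·4+3≡15=p; r(17)→3·17+3≡2=c (all mod 26).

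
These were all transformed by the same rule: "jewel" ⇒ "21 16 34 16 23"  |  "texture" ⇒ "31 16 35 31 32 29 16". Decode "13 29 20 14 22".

Each letter is replaced by its alphabet position (a=1..z=26) + 11.
Reversing it on 13 29 20 14 22: 13→(13−11)÷1=2=b, 29→(29−11)÷1=18=r, 20→(20−11)÷1=9=i, 14→(14−11)÷1=3=c, 22→(22−11)÷1=11=k.

brick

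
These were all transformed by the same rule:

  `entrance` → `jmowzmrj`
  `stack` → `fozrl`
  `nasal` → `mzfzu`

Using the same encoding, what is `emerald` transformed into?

jdjwzua

This is an affine cipher: with a=0,…,z=25, each position x becomes (9x+25) mod 26.
Applying it to emerald: e(4)→9·4+25≡9=j; m(12)→9·12+25≡3=d; e(4)→9·4+25≡9=j; r(17)→9·17+25≡22=w; a(0)→9·0+25≡25=z; l(11)→9·11+25≡20=u; d(3)→9·3+25≡0=a (all mod 26).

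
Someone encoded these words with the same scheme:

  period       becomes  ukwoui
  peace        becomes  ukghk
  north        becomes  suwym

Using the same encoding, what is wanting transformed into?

bgsyosl

Vowels shift forward by 6 and consonants shift forward by 5.
Applying it to wanting: w(cons)+5=b, a(vowel)+6=g, n(cons)+5=s, t(cons)+5=y, i(vowel)+6=o, n(cons)+5=s, g(cons)+5=l.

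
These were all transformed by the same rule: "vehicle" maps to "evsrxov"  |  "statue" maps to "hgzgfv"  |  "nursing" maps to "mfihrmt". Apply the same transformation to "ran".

izm

Each pair mirrors across the alphabet (v↔e, e↔v, h↔s): positions sum to 25. This is the alphabet-reversal cipher (Atbash): a becomes z, b becomes y, etc.
On ran: r↔i, a↔z, n↔m.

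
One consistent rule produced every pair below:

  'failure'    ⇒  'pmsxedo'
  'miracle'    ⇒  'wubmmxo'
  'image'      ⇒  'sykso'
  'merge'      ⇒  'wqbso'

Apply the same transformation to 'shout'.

Shifts by position in failure: pos 0: f→p (+10), pos 1: a→m (+12), pos 2: i→s (+10), pos 3: l→x (+12) — repeating every 2. The shifts repeat in a cycle of length 2: positions 0,1,… shift by +10, +12, then the pattern repeats.
On shout: s+10=c, h+12=t, o+10=y, u+12=g, t+10=d.

ctygd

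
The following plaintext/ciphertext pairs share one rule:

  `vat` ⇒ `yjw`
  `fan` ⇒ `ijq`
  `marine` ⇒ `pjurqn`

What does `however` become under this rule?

The rule splits by letter class: vowels +9, consonants +3.
For however: h(cons)+3=k, o(vowel)+9=x, w(cons)+3=z, e(vowel)+9=n, v(cons)+3=y, e(vowel)+9=n, r(cons)+3=u.

kxznynu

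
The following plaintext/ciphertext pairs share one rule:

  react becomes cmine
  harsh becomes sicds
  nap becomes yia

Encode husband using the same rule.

Two shifts are in play — +8 for a/e/i/o/u, +11 for every other letter.
Applying it to husband: h(cons)+11=s, u(vowel)+8=c, s(cons)+11=d, b(cons)+11=m, a(vowel)+8=i, n(cons)+11=y, d(cons)+11=o.

scdmiyo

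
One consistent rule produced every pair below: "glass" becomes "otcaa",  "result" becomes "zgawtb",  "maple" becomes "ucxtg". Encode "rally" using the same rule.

The shift depends on letter class: consonant g→o is +8, but vowel a→c is +2. Vowels shift forward by 2 and consonants shift forward by 8.
For rally: r(cons)+8=z, a(vowel)+2=c, l(cons)+8=t, l(cons)+8=t, y(cons)+8=g.

zcttg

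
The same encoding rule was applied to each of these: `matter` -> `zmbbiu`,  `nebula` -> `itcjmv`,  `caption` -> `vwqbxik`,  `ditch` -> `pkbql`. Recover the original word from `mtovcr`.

The output letters match the input read backwards, each shifted +8: matter reversed is rettam. Read the word backwards and shift each letter +8.
Undoing it on mtovcr: shift back: m−8=e, t−8=l, o−8=g, v−8=n, c−8=u, r−8=j → elgnuj; then reverse → jungle.

jungle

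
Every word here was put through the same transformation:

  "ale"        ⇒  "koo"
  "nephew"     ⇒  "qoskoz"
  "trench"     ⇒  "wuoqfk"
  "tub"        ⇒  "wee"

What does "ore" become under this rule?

Vowels shift forward by 10 and consonants shift forward by 3.
On ore: o(vowel)+10=y, r(cons)+3=u, e(vowel)+10=o.

yuo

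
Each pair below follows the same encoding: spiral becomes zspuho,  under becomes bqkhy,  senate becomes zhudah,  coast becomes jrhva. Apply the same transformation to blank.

iohqr

Shifts by position in spiral: pos 0: s→z (+7), pos 1: p→s (+3), pos 2: i→p (+7), pos 3: r→u (+3) — repeating every 2. The shifts repeat in a cycle of length 2: positions 0,1,… shift by +7, +3, then the pattern repeats.
For blank: b+7=i, l+3=o, a+7=h, n+3=q, k+7=r.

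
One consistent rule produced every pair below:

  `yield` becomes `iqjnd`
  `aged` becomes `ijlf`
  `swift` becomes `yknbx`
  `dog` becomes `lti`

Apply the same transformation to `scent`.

ysjhx

Read the word backwards and shift each letter +5.
On scent: reverse → tnecs; then shift: t+5=y, n+5=s, e+5=j, c+5=h, s+5=x.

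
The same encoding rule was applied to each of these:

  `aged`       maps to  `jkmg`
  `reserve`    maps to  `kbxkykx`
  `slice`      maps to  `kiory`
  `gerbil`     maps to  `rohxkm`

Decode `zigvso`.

The output letters match the input read backwards, each shifted +6: aged reversed is dega. Two steps: reverse the string, then apply a Caesar shift of +6.
Undoing it on zigvso: shift back: z−6=t, i−6=c, g−6=a, v−6=p, s−6=m, o−6=i → tcapmi; then reverse → impact.

impact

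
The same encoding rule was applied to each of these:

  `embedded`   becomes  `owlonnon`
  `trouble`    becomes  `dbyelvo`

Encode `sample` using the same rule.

ckwzvo

Compare letters: e→o is +10, m→w is +10, b→l is +10 — a constant shift. This is a Caesar cipher with shift 10.
For sample: s+10=c, a+10=k, m+10=w, p+10=z, l+10=v, e+10=o.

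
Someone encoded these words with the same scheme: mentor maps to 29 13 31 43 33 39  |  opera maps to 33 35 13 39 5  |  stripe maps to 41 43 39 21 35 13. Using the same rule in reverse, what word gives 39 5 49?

m(#13)→29 and e(#5)→13: differences scale by 2, so n = 2·pos + 3. Each letter becomes 2×(its alphabet position, a=1..z=26) + 3.
Reversing it on 39 5 49: 39→(39−3)÷2=18=r, 5→(5−3)÷2=1=a, 49→(49−3)÷2=23=w.

raw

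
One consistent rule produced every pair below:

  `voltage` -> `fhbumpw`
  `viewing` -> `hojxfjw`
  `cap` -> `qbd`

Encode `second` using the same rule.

Two steps: reverse the string, then apply a Caesar shift of +1.
For second: reverse → dnoces; then shift: d+1=e, n+1=o, o+1=p, c+1=d, e+1=f, s+1=t.

eopdft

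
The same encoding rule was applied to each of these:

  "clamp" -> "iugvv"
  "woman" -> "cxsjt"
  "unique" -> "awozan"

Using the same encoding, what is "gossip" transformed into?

It's a Vigenère-style cipher with numeric key [6,9]: position i shifts by key[i mod 2].
Applying it to gossip: g+6=m, o+9=x, s+6=y, s+9=b, i+6=o, p+9=y.

mxyboy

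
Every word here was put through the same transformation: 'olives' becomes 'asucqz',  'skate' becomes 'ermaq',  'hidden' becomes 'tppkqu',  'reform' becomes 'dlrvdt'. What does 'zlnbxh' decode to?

nebula

Shifts by position in olives: pos 0: o→a (+12), pos 1: l→s (+7), pos 2: i→u (+12), pos 3: v→c (+7) — repeating every 2. A repeating key of period 2 is used — shifts +12, +7 over and over.
Decoding zlnbxh: z−12=n, l−7=e, n−12=b, b−7=u, x−12=l, h−7=a.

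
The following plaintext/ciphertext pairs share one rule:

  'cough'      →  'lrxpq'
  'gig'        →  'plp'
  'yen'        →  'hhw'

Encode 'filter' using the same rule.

The shift depends on letter class: consonant c→l is +9, but vowel o→r is +3. Vowels shift forward by 3 and consonants shift forward by 9.
For filter: f(cons)+9=o, i(vowel)+3=l, l(cons)+9=u, t(cons)+9=c, e(vowel)+3=h, r(cons)+9=a.

olucha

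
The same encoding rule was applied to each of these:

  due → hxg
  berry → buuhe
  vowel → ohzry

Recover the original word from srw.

The output letters match the input read backwards, each shifted +3: due reversed is eud. Two steps: reverse the string, then apply a Caesar shift of +3.
Undoing it on srw: shift back: s−3=p, r−3=o, w−3=t → pot; then reverse → top.

top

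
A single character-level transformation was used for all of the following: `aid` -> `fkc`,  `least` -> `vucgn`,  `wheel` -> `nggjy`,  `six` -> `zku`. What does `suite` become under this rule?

The output letters match the input read backwards, each shifted +2: aid reversed is dia. Read the word backwards and shift each letter +2.
On suite: reverse → etius; then shift: e+2=g, t+2=v, i+2=k, u+2=w, s+2=u.

gvkwu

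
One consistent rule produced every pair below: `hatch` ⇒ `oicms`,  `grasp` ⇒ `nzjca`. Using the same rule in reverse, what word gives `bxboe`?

upset

In hatch: h→o is +7, a→i is +8, t→c is +9, c→m is +10 — the shift increases by 1 each position. The shift increases by 1 at each position, starting from +7: 7, 8, 9, ….
Reversing it on bxboe: b−7=u, x−8=p, b−9=s, o−10=e, e−11=t.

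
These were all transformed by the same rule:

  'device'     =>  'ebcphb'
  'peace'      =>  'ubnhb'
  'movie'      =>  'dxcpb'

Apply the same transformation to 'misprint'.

d(3)→e(4) and e(4)→b(1) fit y≡23x+13 (mod 26); the inverse of 23 mod 26 is 17. This is an affine cipher: with a=0,…,z=25, each position x becomes (23x+13) mod 26.
On misprint: m(12)→23·12+13≡3=d; i(8)→23·8+13≡15=p; s(18)→23·18+13≡11=l; p(15)→23·15+13≡20=u; r(17)→23·17+13≡14=o; i(8)→23·8+13≡15=p; n(13)→23·13+13≡0=a; t(19)→23·19+13≡8=i (all mod 26).

dpluopai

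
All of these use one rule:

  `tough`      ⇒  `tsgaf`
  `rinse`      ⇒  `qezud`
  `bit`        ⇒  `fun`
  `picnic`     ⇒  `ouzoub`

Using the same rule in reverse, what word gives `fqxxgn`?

bullet

The output letters match the input read backwards, each shifted +12: tough reversed is hguot. Read the word backwards and shift each letter +12.
Decoding fqxxgn: shift back: f−12=t, q−12=e, x−12=l, x−12=l, g−12=u, n−12=b → tellub; then reverse → bullet.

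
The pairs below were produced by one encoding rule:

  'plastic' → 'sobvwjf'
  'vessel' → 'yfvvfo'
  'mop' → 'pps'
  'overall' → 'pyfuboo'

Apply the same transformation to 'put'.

svw

The shift depends on letter class: consonant p→s is +3, but vowel a→b is +1. Vowels shift forward by 1 and consonants shift forward by 3.
On put: p(cons)+3=s, u(vowel)+1=v, t(cons)+3=w.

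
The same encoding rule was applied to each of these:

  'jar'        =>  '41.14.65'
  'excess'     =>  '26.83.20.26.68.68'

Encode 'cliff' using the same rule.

j(#10)→41 and a(#1)→14: differences scale by 3, so n = 3·pos + 11. Each letter becomes 3×(its alphabet position, a=1..z=26) + 11.
Applying it to cliff: c=3→20, l=12→47, i=9→38, f=6→29, f=6→29.

20.47.38.29.29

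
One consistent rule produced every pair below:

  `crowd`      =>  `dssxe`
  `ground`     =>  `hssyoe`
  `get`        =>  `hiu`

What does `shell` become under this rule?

tiimm

The shift depends on letter class: consonant c→d is +1, but vowel o→s is +4. The rule splits by letter class: vowels +4, consonants +1.
For shell: s(cons)+1=t, h(cons)+1=i, e(vowel)+4=i, l(cons)+1=m, l(cons)+1=m.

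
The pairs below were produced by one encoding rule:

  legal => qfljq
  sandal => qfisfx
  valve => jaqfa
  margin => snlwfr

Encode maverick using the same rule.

phnwjafr

The output letters match the input read backwards, each shifted +5: legal reversed is lagel. Read the word backwards and shift each letter +5.
For maverick: reverse → kcirevam; then shift: k+5=p, c+5=h, i+5=n, r+5=w, e+5=j, v+5=a, a+5=f, m+5=r.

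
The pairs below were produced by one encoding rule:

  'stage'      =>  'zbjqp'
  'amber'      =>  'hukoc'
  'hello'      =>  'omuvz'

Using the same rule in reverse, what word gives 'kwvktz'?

The shift increases by 1 at each position, starting from +7: 7, 8, 9, ….
Undoing it on kwvktz: k−7=d, w−8=o, v−9=m, k−10=a, t−11=i, z−12=n.

domain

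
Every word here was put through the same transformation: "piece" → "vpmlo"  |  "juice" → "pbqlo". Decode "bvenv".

vowel

Letter i (0-indexed) is shifted by i+6, so successive shifts are 6, 7, 8, ….
Decoding bvenv: b−6=v, v−7=o, e−8=w, n−9=e, v−10=l.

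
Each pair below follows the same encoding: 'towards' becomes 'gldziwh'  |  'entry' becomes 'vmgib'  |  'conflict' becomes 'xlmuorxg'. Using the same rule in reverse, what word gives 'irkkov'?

Each pair mirrors across the alphabet (t↔g, o↔l, w↔d): positions sum to 25. Each letter is replaced by its mirror in the alphabet: a↔z, b↔y, c↔x, and so on (the Atbash cipher).
Decoding irkkov: i↔r, r↔i, k↔p, k↔p, o↔l, v↔e.

ripple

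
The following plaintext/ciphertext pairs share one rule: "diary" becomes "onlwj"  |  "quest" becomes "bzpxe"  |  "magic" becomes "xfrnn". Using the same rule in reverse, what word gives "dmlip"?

Shifts by position in diary: pos 0: d→o (+11), pos 1: i→n (+5), pos 2: a→l (+11), pos 3: r→w (+5) — repeating every 2. It's a Vigenère-style cipher with numeric key [11,5]: position i shifts by key[i mod 2].
Decoding dmlip: d−11=s, m−5=h, l−11=a, i−5=d, p−11=e.

shade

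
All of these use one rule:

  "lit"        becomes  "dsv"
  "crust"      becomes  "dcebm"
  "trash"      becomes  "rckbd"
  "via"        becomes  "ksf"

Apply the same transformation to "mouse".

oceyw

The output letters match the input read backwards, each shifted +10: lit reversed is til. Read the word backwards and shift each letter +10.
On mouse: reverse → esuom; then shift: e+10=o, s+10=c, u+10=e, o+10=y, m+10=w.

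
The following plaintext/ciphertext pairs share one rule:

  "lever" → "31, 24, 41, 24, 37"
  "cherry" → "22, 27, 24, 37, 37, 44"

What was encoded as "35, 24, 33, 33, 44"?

Each letter is replaced by its alphabet position (a=1..z=26) + 19.
Decoding 35, 24, 33, 33, 44: 35→(35−19)÷1=16=p, 24→(24−19)÷1=5=e, 33→(33−19)÷1=14=n, 33→(33−19)÷1=14=n, 44→(44−19)÷1=25=y.

penny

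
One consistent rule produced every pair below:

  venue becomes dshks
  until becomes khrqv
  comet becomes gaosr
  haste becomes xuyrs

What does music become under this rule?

Treating letters as 0–25, the rule is x ↦ 19x + 20 (mod 26).
Applying it to music: m(12)→19·12+20≡14=o; u(20)→19·20+20≡10=k; s(18)→19·18+20≡24=y; i(8)→19·8+20≡16=q; c(2)→19·2+20≡6=g (all mod 26).

okyqg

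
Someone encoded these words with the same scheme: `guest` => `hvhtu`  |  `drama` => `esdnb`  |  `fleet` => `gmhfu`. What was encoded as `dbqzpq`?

Shifts by position in guest: pos 0: g→h (+1), pos 1: u→v (+1), pos 2: e→h (+3), pos 3: s→t (+1), pos 4: t→u (+1) — repeating every 3. The shifts repeat in a cycle of length 3: positions 0,1,… shift by +1, +1, +3, then the pattern repeats.
Reversing it on dbqzpq: d−1=c, b−1=a, q−3=n, z−1=y, p−1=o, q−3=n.

canyon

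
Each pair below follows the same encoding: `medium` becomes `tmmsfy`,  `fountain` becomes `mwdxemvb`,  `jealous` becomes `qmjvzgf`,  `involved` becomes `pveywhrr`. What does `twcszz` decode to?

motion

In medium: m→t is +7, e→m is +8, d→m is +9, i→s is +10 — the shift increases by 1 each position. Letter i (0-indexed) is shifted by i+7, so successive shifts are 7, 8, 9, ….
Undoing it on twcszz: t−7=m, w−8=o, c−9=t, s−10=i, z−11=o, z−12=n.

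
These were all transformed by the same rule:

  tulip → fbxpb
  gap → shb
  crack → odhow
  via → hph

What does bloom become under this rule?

The shift depends on letter class: consonant t→f is +12, but vowel u→b is +7. Vowels shift forward by 7 and consonants shift forward by 12.
On bloom: b(cons)+12=n, l(cons)+12=x, o(vowel)+7=v, o(vowel)+7=v, m(cons)+12=y.

nxvvy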